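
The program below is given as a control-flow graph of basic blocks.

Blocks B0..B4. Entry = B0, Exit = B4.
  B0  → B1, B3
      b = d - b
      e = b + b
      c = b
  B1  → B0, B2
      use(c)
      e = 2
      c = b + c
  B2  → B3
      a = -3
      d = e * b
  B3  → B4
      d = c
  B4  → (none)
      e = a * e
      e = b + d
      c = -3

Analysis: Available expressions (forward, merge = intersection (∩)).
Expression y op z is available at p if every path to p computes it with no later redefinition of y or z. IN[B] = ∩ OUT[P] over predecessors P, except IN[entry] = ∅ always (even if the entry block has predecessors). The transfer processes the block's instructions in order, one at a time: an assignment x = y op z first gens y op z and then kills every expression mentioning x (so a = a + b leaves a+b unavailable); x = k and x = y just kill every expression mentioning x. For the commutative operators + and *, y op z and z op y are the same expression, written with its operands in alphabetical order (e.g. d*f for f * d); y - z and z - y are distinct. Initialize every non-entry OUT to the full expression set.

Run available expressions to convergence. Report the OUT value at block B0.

Answer: {b+b}

Working:
Fixpoint table:
  B0:   IN={}   OUT={b+b}
  B1:   IN={b+b}   OUT={b+b}
  B2:   IN={b+b}   OUT={b*e, b+b}
  B3:   IN={b+b}   OUT={b+b}
  B4:   IN={b+b}   OUT={b+b, b+d}

Merge at B0 (entry node, so the boundary value {} is joined with the incoming edge(s)): IN[B0] = {} ∩ OUT[B1] = {}
Applying B0's transfer function to that IN value gives OUT[B0] (row B0 above).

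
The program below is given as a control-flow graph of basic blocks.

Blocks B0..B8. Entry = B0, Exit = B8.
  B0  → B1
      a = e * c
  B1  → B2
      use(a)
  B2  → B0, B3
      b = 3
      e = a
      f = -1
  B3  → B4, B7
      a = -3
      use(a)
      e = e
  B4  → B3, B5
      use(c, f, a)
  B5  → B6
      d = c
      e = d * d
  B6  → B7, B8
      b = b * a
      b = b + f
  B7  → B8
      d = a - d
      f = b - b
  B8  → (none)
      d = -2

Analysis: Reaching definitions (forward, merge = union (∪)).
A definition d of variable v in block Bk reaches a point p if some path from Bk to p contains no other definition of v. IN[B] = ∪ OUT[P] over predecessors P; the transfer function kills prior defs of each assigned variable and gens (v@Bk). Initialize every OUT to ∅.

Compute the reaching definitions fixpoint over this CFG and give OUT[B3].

Answer: {a@B3, b@B2, e@B3, f@B2}

Derivation:
Fixpoint table:
  B0:   IN={a@B0, b@B2, e@B2, f@B2}   OUT={a@B0, b@B2, e@B2, f@B2}
  B1:   IN={a@B0, b@B2, e@B2, f@B2}   OUT={a@B0, b@B2, e@B2, f@B2}
  B2:   IN={a@B0, b@B2, e@B2, f@B2}   OUT={a@B0, b@B2, e@B2, f@B2}
  B3:   IN={a@B0, a@B3, b@B2, e@B2, e@B3, f@B2}   OUT={a@B3, b@B2, e@B3, f@B2}
  B4:   IN={a@B3, b@B2, e@B3, f@B2}   OUT={a@B3, b@B2, e@B3, f@B2}
  B5:   IN={a@B3, b@B2, e@B3, f@B2}   OUT={a@B3, b@B2, d@B5, e@B5, f@B2}
  B6:   IN={a@B3, b@B2, d@B5, e@B5, f@B2}   OUT={a@B3, b@B6, d@B5, e@B5, f@B2}
  B7:   IN={a@B3, b@B2, b@B6, d@B5, e@B3, e@B5, f@B2}   OUT={a@B3, b@B2, b@B6, d@B7, e@B3, e@B5, f@B7}
  B8:   IN={a@B3, b@B2, b@B6, d@B5, d@B7, e@B3, e@B5, f@B2, f@B7}   OUT={a@B3, b@B2, b@B6, d@B8, e@B3, e@B5, f@B2, f@B7}

Merge at B3: IN[B3] = OUT[B2] ⊔ OUT[B4] = {a@B0, a@B3, b@B2, e@B2, e@B3, f@B2}
Applying B3's transfer function to that IN value gives OUT[B3] (row B3 above).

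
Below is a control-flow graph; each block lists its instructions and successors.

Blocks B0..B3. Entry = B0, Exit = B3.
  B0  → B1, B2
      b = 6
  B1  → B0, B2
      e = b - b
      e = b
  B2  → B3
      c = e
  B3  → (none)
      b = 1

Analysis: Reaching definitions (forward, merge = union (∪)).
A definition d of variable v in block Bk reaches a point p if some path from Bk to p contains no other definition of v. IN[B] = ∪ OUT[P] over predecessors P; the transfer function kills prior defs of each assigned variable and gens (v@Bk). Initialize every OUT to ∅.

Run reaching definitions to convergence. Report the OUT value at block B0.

Converged values:
  B0:  IN={b@B0, e@B1}  OUT={b@B0, e@B1}
  B1:  IN={b@B0, e@B1}  OUT={b@B0, e@B1}
  B2:  IN={b@B0, e@B1}  OUT={b@B0, c@B2, e@B1}
  B3:  IN={b@B0, c@B2, e@B1}  OUT={b@B3, c@B2, e@B1}

Merge at B0 (entry node, so the boundary value {} is joined with the incoming edge(s)): IN[B0] = {} ⊔ OUT[B1] = {b@B0, e@B1}
Applying B0's transfer function to that IN value gives OUT[B0] (row B0 above).

Answer: {b@B0, e@B1}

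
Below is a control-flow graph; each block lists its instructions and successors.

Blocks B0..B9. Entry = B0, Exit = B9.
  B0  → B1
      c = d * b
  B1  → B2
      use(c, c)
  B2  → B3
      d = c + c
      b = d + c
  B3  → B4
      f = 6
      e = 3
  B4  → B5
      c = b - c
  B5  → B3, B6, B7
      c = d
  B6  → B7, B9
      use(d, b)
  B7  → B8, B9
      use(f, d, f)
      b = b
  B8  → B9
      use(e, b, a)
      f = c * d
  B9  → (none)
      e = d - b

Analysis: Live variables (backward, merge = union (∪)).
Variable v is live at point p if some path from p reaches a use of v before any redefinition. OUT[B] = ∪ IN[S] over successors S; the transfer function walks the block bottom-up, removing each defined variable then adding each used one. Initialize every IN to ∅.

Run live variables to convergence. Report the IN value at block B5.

Answer: {a, b, d, e, f}

Derivation:
Converged values:
  B0:   IN={a, b, d}   OUT={a, c}
  B1:   IN={a, c}   OUT={a, c}
  B2:   IN={a, c}   OUT={a, b, c, d}
  B3:   IN={a, b, c, d}   OUT={a, b, c, d, e, f}
  B4:   IN={a, b, c, d, e, f}   OUT={a, b, d, e, f}
  B5:   IN={a, b, d, e, f}   OUT={a, b, c, d, e, f}
  B6:   IN={a, b, c, d, e, f}   OUT={a, b, c, d, e, f}
  B7:   IN={a, b, c, d, e, f}   OUT={a, b, c, d, e}
  B8:   IN={a, b, c, d, e}   OUT={b, d}
  B9:   IN={b, d}   OUT={}

Merge at B5: OUT[B5] = IN[B3] ⊔ IN[B6] ⊔ IN[B7] = {a, b, c, d, e, f}
Applying B5's transfer function to that OUT value gives IN[B5] (row B5 above).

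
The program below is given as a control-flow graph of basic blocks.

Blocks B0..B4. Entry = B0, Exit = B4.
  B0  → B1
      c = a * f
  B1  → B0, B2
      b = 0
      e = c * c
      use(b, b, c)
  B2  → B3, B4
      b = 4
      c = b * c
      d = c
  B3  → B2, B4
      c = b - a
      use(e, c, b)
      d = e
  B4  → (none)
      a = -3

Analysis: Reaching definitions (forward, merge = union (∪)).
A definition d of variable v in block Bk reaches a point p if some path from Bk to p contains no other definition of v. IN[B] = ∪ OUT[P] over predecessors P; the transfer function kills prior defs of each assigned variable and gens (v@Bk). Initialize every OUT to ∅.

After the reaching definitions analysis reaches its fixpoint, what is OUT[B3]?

Fixpoint table:
  B0: | IN={b@B1, c@B0, e@B1} | OUT={b@B1, c@B0, e@B1}
  B1: | IN={b@B1, c@B0, e@B1} | OUT={b@B1, c@B0, e@B1}
  B2: | IN={b@B1, b@B2, c@B0, c@B3, d@B3, e@B1} | OUT={b@B2, c@B2, d@B2, e@B1}
  B3: | IN={b@B2, c@B2, d@B2, e@B1} | OUT={b@B2, c@B3, d@B3, e@B1}
  B4: | IN={b@B2, c@B2, c@B3, d@B2, d@B3, e@B1} | OUT={a@B4, b@B2, c@B2, c@B3, d@B2, d@B3, e@B1}

Merge at B3: IN[B3] = OUT[B2] = {b@B2, c@B2, d@B2, e@B1}
Applying B3's transfer function to that IN value gives OUT[B3] (row B3 above).

Answer: {b@B2, c@B3, d@B3, e@B1}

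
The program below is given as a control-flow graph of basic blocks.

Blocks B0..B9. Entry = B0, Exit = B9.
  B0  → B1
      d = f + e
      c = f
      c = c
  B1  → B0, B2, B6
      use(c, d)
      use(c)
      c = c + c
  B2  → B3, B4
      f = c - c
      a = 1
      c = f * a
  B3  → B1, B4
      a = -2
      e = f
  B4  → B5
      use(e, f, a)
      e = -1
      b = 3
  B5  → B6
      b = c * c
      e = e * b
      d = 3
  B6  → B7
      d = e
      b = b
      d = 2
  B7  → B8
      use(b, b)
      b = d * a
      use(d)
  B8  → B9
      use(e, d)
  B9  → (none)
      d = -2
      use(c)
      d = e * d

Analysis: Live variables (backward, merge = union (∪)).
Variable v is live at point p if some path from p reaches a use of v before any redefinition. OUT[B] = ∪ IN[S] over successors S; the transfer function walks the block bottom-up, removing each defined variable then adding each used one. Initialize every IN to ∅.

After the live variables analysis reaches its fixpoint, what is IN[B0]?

Answer: {a, b, e, f}

Working:
Fixpoint table:
  B0:   IN={a, b, e, f}   OUT={a, b, c, d, e, f}
  B1:   IN={a, b, c, d, e, f}   OUT={a, b, c, d, e, f}
  B2:   IN={b, c, d, e}   OUT={a, b, c, d, e, f}
  B3:   IN={b, c, d, f}   OUT={a, b, c, d, e, f}
  B4:   IN={a, c, e, f}   OUT={a, c, e}
  B5:   IN={a, c, e}   OUT={a, b, c, e}
  B6:   IN={a, b, c, e}   OUT={a, b, c, d, e}
  B7:   IN={a, b, c, d, e}   OUT={c, d, e}
  B8:   IN={c, d, e}   OUT={c, e}
  B9:   IN={c, e}   OUT={}

Merge at B0: OUT[B0] = IN[B1] = {a, b, c, d, e, f}
Applying B0's transfer function to that OUT value gives IN[B0] (row B0 above).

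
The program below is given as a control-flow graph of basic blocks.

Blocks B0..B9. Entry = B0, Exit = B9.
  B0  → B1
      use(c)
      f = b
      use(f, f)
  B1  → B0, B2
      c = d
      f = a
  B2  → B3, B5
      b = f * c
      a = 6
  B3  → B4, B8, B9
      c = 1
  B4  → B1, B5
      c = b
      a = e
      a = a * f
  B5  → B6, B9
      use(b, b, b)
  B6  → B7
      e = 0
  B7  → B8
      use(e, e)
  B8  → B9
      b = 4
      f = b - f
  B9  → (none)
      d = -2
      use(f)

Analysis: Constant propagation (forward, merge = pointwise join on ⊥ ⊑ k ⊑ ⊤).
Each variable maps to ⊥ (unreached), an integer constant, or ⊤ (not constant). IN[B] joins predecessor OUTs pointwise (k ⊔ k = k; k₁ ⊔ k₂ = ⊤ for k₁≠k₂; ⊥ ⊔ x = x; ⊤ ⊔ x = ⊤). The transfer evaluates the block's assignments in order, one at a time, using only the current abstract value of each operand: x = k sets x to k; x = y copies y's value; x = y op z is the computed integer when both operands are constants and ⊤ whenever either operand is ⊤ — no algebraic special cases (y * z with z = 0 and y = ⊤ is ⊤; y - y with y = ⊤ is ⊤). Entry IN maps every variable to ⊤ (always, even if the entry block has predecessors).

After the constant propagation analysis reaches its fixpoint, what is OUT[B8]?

Converged values:
  B0: | IN=(all ⊤) | OUT=(all ⊤)
  B1: | IN=(all ⊤) | OUT=(all ⊤)
  B2: | IN=(all ⊤) | OUT={a:6; rest ⊤}
  B3: | IN={a:6; rest ⊤} | OUT={a:6, c:1; rest ⊤}
  B4: | IN={a:6, c:1; rest ⊤} | OUT=(all ⊤)
  B5: | IN=(all ⊤) | OUT=(all ⊤)
  B6: | IN=(all ⊤) | OUT={e:0; rest ⊤}
  B7: | IN={e:0; rest ⊤} | OUT={e:0; rest ⊤}
  B8: | IN=(all ⊤) | OUT={b:4; rest ⊤}
  B9: | IN=(all ⊤) | OUT={d:-2; rest ⊤}

Merge at B8: IN[B8] = OUT[B3] ⊔ OUT[B7] = {a: ⊤, b: ⊤, c: ⊤, d: ⊤, e: ⊤, f: ⊤}
Applying B8's transfer function to that IN value gives OUT[B8] (row B8 above).

Answer: {a: ⊤, b: 4, c: ⊤, d: ⊤, e: ⊤, f: ⊤}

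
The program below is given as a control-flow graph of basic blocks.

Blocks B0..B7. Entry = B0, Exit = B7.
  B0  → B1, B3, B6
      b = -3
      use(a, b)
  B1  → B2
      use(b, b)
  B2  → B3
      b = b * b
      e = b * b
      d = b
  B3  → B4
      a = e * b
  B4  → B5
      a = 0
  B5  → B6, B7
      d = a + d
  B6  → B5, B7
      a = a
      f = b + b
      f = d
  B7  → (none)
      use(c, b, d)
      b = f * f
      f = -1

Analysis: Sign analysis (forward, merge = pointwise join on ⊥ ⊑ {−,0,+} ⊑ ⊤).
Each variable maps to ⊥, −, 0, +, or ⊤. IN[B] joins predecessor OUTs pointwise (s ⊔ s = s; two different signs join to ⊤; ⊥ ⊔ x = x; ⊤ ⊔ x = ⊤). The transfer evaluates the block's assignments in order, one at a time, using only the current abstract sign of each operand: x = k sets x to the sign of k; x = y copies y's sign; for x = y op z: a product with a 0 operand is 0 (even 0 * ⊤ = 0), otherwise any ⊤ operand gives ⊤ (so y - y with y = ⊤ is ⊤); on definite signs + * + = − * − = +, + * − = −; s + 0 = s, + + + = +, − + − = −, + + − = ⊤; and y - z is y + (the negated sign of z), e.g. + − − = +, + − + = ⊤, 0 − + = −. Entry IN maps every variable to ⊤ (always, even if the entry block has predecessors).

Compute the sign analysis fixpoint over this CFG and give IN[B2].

Answer: {a: ⊤, b: -, c: ⊤, d: ⊤, e: ⊤, f: ⊤}

Derivation:
Fixpoint table:
  B0: | IN=(all ⊤) | OUT={b:-; rest ⊤}
  B1: | IN={b:-; rest ⊤} | OUT={b:-; rest ⊤}
  B2: | IN={b:-; rest ⊤} | OUT={b:+, d:+, e:+; rest ⊤}
  B3: | IN=(all ⊤) | OUT=(all ⊤)
  B4: | IN=(all ⊤) | OUT={a:0; rest ⊤}
  B5: | IN=(all ⊤) | OUT=(all ⊤)
  B6: | IN=(all ⊤) | OUT=(all ⊤)
  B7: | IN=(all ⊤) | OUT={f:-; rest ⊤}

Merge at B2: IN[B2] = OUT[B1] = {a: ⊤, b: -, c: ⊤, d: ⊤, e: ⊤, f: ⊤}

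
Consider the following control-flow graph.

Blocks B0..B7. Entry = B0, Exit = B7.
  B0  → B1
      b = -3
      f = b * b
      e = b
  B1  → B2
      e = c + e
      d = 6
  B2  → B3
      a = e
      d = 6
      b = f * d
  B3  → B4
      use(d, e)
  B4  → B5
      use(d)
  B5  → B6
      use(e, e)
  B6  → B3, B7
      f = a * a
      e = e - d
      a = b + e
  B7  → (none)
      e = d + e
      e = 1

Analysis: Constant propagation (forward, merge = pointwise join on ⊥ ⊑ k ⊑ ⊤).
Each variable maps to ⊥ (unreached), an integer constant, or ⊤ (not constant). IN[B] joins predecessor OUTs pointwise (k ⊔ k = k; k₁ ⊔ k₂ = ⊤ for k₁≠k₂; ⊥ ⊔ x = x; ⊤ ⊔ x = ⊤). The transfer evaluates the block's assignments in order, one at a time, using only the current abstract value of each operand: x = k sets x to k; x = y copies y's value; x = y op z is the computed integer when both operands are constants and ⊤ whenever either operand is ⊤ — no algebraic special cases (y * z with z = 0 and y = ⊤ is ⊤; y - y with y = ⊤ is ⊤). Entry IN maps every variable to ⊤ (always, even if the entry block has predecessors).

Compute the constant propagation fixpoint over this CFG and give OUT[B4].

Answer: {a: ⊤, b: 54, c: ⊤, d: 6, e: ⊤, f: ⊤}

Trace:
Per-block solution:
  B0:   IN=(all ⊤)   OUT={b:-3, e:-3, f:9; rest ⊤}
  B1:   IN={b:-3, e:-3, f:9; rest ⊤}   OUT={b:-3, d:6, f:9; rest ⊤}
  B2:   IN={b:-3, d:6, f:9; rest ⊤}   OUT={b:54, d:6, f:9; rest ⊤}
  B3:   IN={b:54, d:6; rest ⊤}   OUT={b:54, d:6; rest ⊤}
  B4:   IN={b:54, d:6; rest ⊤}   OUT={b:54, d:6; rest ⊤}
  B5:   IN={b:54, d:6; rest ⊤}   OUT={b:54, d:6; rest ⊤}
  B6:   IN={b:54, d:6; rest ⊤}   OUT={b:54, d:6; rest ⊤}
  B7:   IN={b:54, d:6; rest ⊤}   OUT={b:54, d:6, e:1; rest ⊤}

Merge at B4: IN[B4] = OUT[B3] = {a: ⊤, b: 54, c: ⊤, d: 6, e: ⊤, f: ⊤}
Applying B4's transfer function to that IN value gives OUT[B4] (row B4 above).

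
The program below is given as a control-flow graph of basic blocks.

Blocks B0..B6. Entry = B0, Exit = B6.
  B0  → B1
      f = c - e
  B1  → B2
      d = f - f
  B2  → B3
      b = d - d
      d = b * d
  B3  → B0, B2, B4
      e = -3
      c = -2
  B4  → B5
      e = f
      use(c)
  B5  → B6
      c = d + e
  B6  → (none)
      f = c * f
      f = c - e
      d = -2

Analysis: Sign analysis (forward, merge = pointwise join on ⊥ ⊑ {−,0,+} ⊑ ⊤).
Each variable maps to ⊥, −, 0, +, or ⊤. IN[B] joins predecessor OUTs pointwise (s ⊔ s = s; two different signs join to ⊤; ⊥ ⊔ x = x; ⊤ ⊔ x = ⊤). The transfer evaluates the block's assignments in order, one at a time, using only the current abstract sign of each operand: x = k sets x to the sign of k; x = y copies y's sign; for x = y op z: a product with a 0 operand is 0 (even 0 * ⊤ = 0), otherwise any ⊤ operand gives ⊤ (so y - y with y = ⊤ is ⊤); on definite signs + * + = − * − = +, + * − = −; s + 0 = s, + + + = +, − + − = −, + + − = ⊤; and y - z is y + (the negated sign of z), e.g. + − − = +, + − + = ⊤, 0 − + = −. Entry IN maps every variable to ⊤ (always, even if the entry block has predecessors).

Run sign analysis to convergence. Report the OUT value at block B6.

Answer: {a: ⊤, b: ⊤, c: ⊤, d: -, e: ⊤, f: ⊤}

Working:
Fixpoint table:
  B0: | IN=(all ⊤) | OUT=(all ⊤)
  B1: | IN=(all ⊤) | OUT=(all ⊤)
  B2: | IN=(all ⊤) | OUT=(all ⊤)
  B3: | IN=(all ⊤) | OUT={c:-, e:-; rest ⊤}
  B4: | IN={c:-, e:-; rest ⊤} | OUT={c:-; rest ⊤}
  B5: | IN={c:-; rest ⊤} | OUT=(all ⊤)
  B6: | IN=(all ⊤) | OUT={d:-; rest ⊤}

Merge at B6: IN[B6] = OUT[B5] = {a: ⊤, b: ⊤, c: ⊤, d: ⊤, e: ⊤, f: ⊤}
Applying B6's transfer function to that IN value gives OUT[B6] (row B6 above).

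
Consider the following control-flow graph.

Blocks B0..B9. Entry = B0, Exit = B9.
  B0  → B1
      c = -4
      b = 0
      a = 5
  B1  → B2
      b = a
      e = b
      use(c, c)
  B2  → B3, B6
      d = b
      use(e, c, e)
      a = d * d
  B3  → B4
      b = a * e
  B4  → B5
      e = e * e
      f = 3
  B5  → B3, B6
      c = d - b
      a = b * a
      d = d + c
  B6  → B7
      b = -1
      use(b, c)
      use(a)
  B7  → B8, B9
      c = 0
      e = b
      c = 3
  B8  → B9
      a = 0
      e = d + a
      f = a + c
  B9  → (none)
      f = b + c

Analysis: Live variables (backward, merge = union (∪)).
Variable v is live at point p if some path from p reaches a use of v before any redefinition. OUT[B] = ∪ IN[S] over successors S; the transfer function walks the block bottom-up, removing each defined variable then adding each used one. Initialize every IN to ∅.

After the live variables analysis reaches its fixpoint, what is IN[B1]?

Converged values:
  B0: | IN={} | OUT={a, c}
  B1: | IN={a, c} | OUT={b, c, e}
  B2: | IN={b, c, e} | OUT={a, c, d, e}
  B3: | IN={a, d, e} | OUT={a, b, d, e}
  B4: | IN={a, b, d, e} | OUT={a, b, d, e}
  B5: | IN={a, b, d, e} | OUT={a, c, d, e}
  B6: | IN={a, c, d} | OUT={b, d}
  B7: | IN={b, d} | OUT={b, c, d}
  B8: | IN={b, c, d} | OUT={b, c}
  B9: | IN={b, c} | OUT={}

Merge at B1: OUT[B1] = IN[B2] = {b, c, e}
Applying B1's transfer function to that OUT value gives IN[B1] (row B1 above).

Answer: {a, c}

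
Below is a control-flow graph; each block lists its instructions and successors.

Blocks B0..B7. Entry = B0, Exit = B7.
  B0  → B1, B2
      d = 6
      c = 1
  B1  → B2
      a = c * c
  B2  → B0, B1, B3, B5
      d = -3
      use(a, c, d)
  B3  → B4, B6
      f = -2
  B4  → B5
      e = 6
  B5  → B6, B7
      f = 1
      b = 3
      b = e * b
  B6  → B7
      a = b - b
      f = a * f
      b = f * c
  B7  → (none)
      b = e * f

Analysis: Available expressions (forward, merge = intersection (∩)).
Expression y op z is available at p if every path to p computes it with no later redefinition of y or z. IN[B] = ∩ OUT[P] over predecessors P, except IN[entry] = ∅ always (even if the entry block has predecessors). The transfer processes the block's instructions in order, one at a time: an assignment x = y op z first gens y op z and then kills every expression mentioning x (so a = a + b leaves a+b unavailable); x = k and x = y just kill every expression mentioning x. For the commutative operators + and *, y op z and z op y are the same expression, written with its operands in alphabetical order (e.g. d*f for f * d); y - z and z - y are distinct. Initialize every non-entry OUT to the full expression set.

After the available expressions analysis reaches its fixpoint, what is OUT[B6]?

Answer: {c*f}

Derivation:
Fixpoint table:
  B0:   IN={}   OUT={}
  B1:   IN={}   OUT={c*c}
  B2:   IN={}   OUT={}
  B3:   IN={}   OUT={}
  B4:   IN={}   OUT={}
  B5:   IN={}   OUT={}
  B6:   IN={}   OUT={c*f}
  B7:   IN={}   OUT={e*f}

Merge at B6: IN[B6] = OUT[B3] ∩ OUT[B5] = {}
Applying B6's transfer function to that IN value gives OUT[B6] (row B6 above).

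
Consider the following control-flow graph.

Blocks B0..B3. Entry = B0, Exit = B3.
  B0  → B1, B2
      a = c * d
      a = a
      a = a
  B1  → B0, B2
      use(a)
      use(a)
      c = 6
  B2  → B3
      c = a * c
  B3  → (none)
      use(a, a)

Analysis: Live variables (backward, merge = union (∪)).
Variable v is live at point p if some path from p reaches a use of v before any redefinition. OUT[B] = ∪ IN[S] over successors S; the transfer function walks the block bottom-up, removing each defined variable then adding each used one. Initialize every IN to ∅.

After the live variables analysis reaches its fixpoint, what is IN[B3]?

Per-block solution:
  B0: | IN={c, d} | OUT={a, c, d}
  B1: | IN={a, d} | OUT={a, c, d}
  B2: | IN={a, c} | OUT={a}
  B3: | IN={a} | OUT={}

B3 is the boundary node: OUT[B3] = {}
Applying B3's transfer function to that OUT value gives IN[B3] (row B3 above).

Answer: {a}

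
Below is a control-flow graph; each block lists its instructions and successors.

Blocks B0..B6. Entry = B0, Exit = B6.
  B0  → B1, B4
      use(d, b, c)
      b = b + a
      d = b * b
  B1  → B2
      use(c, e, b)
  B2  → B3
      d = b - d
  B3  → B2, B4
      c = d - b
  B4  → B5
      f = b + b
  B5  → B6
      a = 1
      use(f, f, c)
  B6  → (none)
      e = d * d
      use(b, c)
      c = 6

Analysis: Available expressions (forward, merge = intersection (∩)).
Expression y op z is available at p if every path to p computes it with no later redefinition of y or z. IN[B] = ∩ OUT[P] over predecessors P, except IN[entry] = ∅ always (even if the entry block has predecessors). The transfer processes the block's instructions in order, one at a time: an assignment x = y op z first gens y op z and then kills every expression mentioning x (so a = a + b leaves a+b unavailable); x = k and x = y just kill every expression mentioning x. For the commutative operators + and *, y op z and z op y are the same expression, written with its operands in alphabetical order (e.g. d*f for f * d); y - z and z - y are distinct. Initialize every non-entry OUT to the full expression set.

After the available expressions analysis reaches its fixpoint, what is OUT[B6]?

Answer: {b*b, b+b, d*d}

Trace:
Converged values:
  B0: | IN={} | OUT={b*b}
  B1: | IN={b*b} | OUT={b*b}
  B2: | IN={b*b} | OUT={b*b}
  B3: | IN={b*b} | OUT={b*b, d-b}
  B4: | IN={b*b} | OUT={b*b, b+b}
  B5: | IN={b*b, b+b} | OUT={b*b, b+b}
  B6: | IN={b*b, b+b} | OUT={b*b, b+b, d*d}

Merge at B6: IN[B6] = OUT[B5] = {b*b, b+b}
Applying B6's transfer function to that IN value gives OUT[B6] (row B6 above).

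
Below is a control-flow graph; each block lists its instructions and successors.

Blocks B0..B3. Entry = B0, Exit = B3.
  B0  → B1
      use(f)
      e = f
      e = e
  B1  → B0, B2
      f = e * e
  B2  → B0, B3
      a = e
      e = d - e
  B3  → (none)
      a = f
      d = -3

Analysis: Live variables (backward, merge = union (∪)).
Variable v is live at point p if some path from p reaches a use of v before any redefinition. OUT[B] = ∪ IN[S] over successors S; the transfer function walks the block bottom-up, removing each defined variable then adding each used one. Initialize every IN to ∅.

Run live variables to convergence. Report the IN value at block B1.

Answer: {d, e}

Trace:
Per-block solution:
  B0:  IN={d, f}  OUT={d, e}
  B1:  IN={d, e}  OUT={d, e, f}
  B2:  IN={d, e, f}  OUT={d, f}
  B3:  IN={f}  OUT={}

Merge at B1: OUT[B1] = IN[B0] ⊔ IN[B2] = {d, e, f}
Applying B1's transfer function to that OUT value gives IN[B1] (row B1 above).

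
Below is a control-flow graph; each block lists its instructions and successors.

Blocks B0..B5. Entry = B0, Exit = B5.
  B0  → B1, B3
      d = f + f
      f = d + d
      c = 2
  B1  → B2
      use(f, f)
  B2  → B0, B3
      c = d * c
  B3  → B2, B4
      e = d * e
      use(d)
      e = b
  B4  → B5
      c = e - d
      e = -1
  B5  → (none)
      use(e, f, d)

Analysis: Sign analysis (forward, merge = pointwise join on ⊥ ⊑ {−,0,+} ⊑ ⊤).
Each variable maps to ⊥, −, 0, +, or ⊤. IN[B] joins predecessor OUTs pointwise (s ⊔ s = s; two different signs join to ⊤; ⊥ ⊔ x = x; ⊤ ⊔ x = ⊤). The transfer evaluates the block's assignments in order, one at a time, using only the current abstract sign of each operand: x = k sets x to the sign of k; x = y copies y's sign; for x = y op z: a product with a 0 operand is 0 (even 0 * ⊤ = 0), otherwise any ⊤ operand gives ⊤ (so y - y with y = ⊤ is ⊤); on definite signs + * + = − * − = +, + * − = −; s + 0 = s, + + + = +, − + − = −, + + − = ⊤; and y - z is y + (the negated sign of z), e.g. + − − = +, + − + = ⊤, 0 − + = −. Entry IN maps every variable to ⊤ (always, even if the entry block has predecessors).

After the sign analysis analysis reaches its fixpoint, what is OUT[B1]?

Per-block solution:
  B0:   IN=(all ⊤)   OUT={c:+; rest ⊤}
  B1:   IN={c:+; rest ⊤}   OUT={c:+; rest ⊤}
  B2:   IN=(all ⊤)   OUT=(all ⊤)
  B3:   IN=(all ⊤)   OUT=(all ⊤)
  B4:   IN=(all ⊤)   OUT={e:-; rest ⊤}
  B5:   IN={e:-; rest ⊤}   OUT={e:-; rest ⊤}

Merge at B1: IN[B1] = OUT[B0] = {a: ⊤, b: ⊤, c: +, d: ⊤, e: ⊤, f: ⊤}
Applying B1's transfer function to that IN value gives OUT[B1] (row B1 above).

Answer: {a: ⊤, b: ⊤, c: +, d: ⊤, e: ⊤, f: ⊤}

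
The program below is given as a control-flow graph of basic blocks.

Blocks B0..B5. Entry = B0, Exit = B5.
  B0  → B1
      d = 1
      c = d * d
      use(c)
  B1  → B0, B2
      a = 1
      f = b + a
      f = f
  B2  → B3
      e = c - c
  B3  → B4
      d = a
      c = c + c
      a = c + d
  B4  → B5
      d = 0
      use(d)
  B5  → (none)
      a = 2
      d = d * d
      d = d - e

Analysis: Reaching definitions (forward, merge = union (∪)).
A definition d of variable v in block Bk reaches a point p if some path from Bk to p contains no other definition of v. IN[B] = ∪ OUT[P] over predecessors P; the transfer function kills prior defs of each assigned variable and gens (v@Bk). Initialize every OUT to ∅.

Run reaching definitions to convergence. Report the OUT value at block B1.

Answer: {a@B1, c@B0, d@B0, f@B1}

Working:
Per-block solution:
  B0: | IN={a@B1, c@B0, d@B0, f@B1} | OUT={a@B1, c@B0, d@B0, f@B1}
  B1: | IN={a@B1, c@B0, d@B0, f@B1} | OUT={a@B1, c@B0, d@B0, f@B1}
  B2: | IN={a@B1, c@B0, d@B0, f@B1} | OUT={a@B1, c@B0, d@B0, e@B2, f@B1}
  B3: | IN={a@B1, c@B0, d@B0, e@B2, f@B1} | OUT={a@B3, c@B3, d@B3, e@B2, f@B1}
  B4: | IN={a@B3, c@B3, d@B3, e@B2, f@B1} | OUT={a@B3, c@B3, d@B4, e@B2, f@B1}
  B5: | IN={a@B3, c@B3, d@B4, e@B2, f@B1} | OUT={a@B5, c@B3, d@B5, e@B2, f@B1}

Merge at B1: IN[B1] = OUT[B0] = {a@B1, c@B0, d@B0, f@B1}
Applying B1's transfer function to that IN value gives OUT[B1] (row B1 above).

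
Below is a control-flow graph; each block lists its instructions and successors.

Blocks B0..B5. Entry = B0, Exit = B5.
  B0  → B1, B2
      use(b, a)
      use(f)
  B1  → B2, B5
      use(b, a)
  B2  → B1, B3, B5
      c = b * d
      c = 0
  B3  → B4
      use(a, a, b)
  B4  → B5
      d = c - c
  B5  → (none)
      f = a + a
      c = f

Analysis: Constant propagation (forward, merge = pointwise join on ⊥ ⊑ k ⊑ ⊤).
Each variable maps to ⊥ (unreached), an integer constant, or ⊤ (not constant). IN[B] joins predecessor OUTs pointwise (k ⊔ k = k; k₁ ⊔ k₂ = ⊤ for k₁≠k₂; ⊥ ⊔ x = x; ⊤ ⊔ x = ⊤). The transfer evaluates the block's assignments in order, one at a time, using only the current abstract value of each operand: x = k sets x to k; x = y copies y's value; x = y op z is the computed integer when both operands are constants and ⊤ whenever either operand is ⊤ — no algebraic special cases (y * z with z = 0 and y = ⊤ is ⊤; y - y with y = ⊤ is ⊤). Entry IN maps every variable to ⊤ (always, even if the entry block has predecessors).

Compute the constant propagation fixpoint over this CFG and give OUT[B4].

Answer: {a: ⊤, b: ⊤, c: 0, d: 0, e: ⊤, f: ⊤}

Derivation:
Fixpoint table:
  B0: | IN=(all ⊤) | OUT=(all ⊤)
  B1: | IN=(all ⊤) | OUT=(all ⊤)
  B2: | IN=(all ⊤) | OUT={c:0; rest ⊤}
  B3: | IN={c:0; rest ⊤} | OUT={c:0; rest ⊤}
  B4: | IN={c:0; rest ⊤} | OUT={c:0, d:0; rest ⊤}
  B5: | IN=(all ⊤) | OUT=(all ⊤)

Merge at B4: IN[B4] = OUT[B3] = {a: ⊤, b: ⊤, c: 0, d: ⊤, e: ⊤, f: ⊤}
Applying B4's transfer function to that IN value gives OUT[B4] (row B4 above).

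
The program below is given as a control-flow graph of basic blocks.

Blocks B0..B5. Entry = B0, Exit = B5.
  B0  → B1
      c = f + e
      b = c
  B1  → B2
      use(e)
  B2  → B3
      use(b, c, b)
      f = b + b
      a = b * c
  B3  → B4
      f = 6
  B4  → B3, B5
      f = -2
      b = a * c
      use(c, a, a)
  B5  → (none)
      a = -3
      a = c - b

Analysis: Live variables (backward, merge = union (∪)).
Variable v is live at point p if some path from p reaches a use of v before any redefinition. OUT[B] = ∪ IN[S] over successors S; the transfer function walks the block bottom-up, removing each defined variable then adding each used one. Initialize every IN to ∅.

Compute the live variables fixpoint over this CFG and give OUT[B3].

Answer: {a, c}

Derivation:
Converged values:
  B0:  IN={e, f}  OUT={b, c, e}
  B1:  IN={b, c, e}  OUT={b, c}
  B2:  IN={b, c}  OUT={a, c}
  B3:  IN={a, c}  OUT={a, c}
  B4:  IN={a, c}  OUT={a, b, c}
  B5:  IN={b, c}  OUT={}

Merge at B3: OUT[B3] = IN[B4] = {a, c}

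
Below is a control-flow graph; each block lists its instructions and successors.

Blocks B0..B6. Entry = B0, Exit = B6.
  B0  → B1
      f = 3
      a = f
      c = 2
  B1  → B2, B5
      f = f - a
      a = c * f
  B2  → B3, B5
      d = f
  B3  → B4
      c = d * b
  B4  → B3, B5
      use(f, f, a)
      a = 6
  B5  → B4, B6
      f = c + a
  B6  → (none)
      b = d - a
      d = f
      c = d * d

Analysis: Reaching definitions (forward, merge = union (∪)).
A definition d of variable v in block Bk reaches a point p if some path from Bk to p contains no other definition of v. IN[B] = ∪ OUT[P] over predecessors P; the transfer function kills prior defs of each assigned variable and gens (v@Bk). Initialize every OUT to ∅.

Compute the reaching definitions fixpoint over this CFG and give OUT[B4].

Converged values:
  B0:  IN={}  OUT={a@B0, c@B0, f@B0}
  B1:  IN={a@B0, c@B0, f@B0}  OUT={a@B1, c@B0, f@B1}
  B2:  IN={a@B1, c@B0, f@B1}  OUT={a@B1, c@B0, d@B2, f@B1}
  B3:  IN={a@B1, a@B4, c@B0, c@B3, d@B2, f@B1, f@B5}  OUT={a@B1, a@B4, c@B3, d@B2, f@B1, f@B5}
  B4:  IN={a@B1, a@B4, c@B0, c@B3, d@B2, f@B1, f@B5}  OUT={a@B4, c@B0, c@B3, d@B2, f@B1, f@B5}
  B5:  IN={a@B1, a@B4, c@B0, c@B3, d@B2, f@B1, f@B5}  OUT={a@B1, a@B4, c@B0, c@B3, d@B2, f@B5}
  B6:  IN={a@B1, a@B4, c@B0, c@B3, d@B2, f@B5}  OUT={a@B1, a@B4, b@B6, c@B6, d@B6, f@B5}

Merge at B4: IN[B4] = OUT[B3] ⊔ OUT[B5] = {a@B1, a@B4, c@B0, c@B3, d@B2, f@B1, f@B5}
Applying B4's transfer function to that IN value gives OUT[B4] (row B4 above).

Answer: {a@B4, c@B0, c@B3, d@B2, f@B1, f@B5}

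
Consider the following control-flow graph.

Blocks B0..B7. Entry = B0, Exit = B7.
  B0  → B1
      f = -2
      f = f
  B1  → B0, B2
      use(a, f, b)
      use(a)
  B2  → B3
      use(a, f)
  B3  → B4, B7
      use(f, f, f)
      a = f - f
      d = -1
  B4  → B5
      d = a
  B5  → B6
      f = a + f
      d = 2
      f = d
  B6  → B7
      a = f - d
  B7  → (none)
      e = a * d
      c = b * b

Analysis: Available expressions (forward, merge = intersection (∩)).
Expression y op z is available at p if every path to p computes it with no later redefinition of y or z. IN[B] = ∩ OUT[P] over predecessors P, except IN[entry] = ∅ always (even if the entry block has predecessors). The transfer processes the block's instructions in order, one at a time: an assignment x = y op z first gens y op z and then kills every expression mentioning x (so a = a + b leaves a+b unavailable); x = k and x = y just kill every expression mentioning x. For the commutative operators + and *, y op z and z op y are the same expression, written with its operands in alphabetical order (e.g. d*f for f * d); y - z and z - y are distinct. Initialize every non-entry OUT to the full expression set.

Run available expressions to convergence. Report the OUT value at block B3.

Answer: {f-f}

Trace:
Per-block solution:
  B0: | IN={} | OUT={}
  B1: | IN={} | OUT={}
  B2: | IN={} | OUT={}
  B3: | IN={} | OUT={f-f}
  B4: | IN={f-f} | OUT={f-f}
  B5: | IN={f-f} | OUT={}
  B6: | IN={} | OUT={f-d}
  B7: | IN={} | OUT={a*d, b*b}

Merge at B3: IN[B3] = OUT[B2] = {}
Applying B3's transfer function to that IN value gives OUT[B3] (row B3 above).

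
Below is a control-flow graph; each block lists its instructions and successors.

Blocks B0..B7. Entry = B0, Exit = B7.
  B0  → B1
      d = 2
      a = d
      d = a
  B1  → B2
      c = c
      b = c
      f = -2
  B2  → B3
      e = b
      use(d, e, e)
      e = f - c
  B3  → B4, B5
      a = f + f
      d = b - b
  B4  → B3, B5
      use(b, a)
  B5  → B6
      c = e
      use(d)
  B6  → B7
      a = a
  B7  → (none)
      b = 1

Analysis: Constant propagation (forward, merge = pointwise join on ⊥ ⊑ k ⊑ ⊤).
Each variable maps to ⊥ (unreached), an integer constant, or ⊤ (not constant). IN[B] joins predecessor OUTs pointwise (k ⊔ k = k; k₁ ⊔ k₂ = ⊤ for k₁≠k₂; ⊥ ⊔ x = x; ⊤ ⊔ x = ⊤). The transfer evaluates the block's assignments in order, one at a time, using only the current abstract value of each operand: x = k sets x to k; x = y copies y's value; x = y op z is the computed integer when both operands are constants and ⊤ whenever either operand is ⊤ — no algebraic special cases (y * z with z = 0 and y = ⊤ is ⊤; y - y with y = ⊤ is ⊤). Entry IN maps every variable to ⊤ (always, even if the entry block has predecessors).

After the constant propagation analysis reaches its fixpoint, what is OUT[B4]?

Answer: {a: -4, b: ⊤, c: ⊤, d: ⊤, e: ⊤, f: -2}

Derivation:
Fixpoint table:
  B0: | IN=(all ⊤) | OUT={a:2, d:2; rest ⊤}
  B1: | IN={a:2, d:2; rest ⊤} | OUT={a:2, d:2, f:-2; rest ⊤}
  B2: | IN={a:2, d:2, f:-2; rest ⊤} | OUT={a:2, d:2, f:-2; rest ⊤}
  B3: | IN={f:-2; rest ⊤} | OUT={a:-4, f:-2; rest ⊤}
  B4: | IN={a:-4, f:-2; rest ⊤} | OUT={a:-4, f:-2; rest ⊤}
  B5: | IN={a:-4, f:-2; rest ⊤} | OUT={a:-4, f:-2; rest ⊤}
  B6: | IN={a:-4, f:-2; rest ⊤} | OUT={a:-4, f:-2; rest ⊤}
  B7: | IN={a:-4, f:-2; rest ⊤} | OUT={a:-4, b:1, f:-2; rest ⊤}

Merge at B4: IN[B4] = OUT[B3] = {a: -4, b: ⊤, c: ⊤, d: ⊤, e: ⊤, f: -2}
Applying B4's transfer function to that IN value gives OUT[B4] (row B4 above).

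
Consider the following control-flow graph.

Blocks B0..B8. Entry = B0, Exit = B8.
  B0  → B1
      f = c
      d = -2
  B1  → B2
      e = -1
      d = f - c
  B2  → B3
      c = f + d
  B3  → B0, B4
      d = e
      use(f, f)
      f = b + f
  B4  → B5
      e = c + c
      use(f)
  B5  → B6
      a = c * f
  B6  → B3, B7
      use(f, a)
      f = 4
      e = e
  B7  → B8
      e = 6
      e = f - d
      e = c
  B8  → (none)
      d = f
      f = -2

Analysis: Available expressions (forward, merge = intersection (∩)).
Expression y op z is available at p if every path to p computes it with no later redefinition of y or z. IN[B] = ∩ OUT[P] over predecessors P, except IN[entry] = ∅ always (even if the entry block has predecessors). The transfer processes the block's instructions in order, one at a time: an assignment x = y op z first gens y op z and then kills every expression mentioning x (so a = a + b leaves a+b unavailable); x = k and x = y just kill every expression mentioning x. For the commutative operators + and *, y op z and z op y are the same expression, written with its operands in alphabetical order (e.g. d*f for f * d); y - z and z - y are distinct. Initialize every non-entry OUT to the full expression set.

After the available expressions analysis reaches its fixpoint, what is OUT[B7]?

Per-block solution:
  B0: | IN={} | OUT={}
  B1: | IN={} | OUT={f-c}
  B2: | IN={f-c} | OUT={d+f}
  B3: | IN={} | OUT={}
  B4: | IN={} | OUT={c+c}
  B5: | IN={c+c} | OUT={c*f, c+c}
  B6: | IN={c*f, c+c} | OUT={c+c}
  B7: | IN={c+c} | OUT={c+c, f-d}
  B8: | IN={c+c, f-d} | OUT={c+c}

Merge at B7: IN[B7] = OUT[B6] = {c+c}
Applying B7's transfer function to that IN value gives OUT[B7] (row B7 above).

Answer: {c+c, f-d}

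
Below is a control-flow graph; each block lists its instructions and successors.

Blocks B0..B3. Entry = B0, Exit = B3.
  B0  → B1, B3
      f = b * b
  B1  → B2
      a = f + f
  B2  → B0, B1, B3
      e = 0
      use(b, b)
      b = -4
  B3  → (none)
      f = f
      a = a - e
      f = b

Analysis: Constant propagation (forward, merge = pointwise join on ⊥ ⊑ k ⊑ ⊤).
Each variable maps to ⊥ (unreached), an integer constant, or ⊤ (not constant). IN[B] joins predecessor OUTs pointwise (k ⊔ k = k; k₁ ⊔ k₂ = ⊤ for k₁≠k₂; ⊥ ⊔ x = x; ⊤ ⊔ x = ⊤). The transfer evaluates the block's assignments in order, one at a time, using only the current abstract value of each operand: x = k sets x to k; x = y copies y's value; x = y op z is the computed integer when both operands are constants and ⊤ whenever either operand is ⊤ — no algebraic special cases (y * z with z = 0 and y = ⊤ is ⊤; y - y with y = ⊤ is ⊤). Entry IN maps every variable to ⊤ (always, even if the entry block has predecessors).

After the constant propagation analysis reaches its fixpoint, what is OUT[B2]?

Converged values:
  B0:  IN=(all ⊤)  OUT=(all ⊤)
  B1:  IN=(all ⊤)  OUT=(all ⊤)
  B2:  IN=(all ⊤)  OUT={b:-4, e:0; rest ⊤}
  B3:  IN=(all ⊤)  OUT=(all ⊤)

Merge at B2: IN[B2] = OUT[B1] = {a: ⊤, b: ⊤, c: ⊤, d: ⊤, e: ⊤, f: ⊤}
Applying B2's transfer function to that IN value gives OUT[B2] (row B2 above).

Answer: {a: ⊤, b: -4, c: ⊤, d: ⊤, e: 0, f: ⊤}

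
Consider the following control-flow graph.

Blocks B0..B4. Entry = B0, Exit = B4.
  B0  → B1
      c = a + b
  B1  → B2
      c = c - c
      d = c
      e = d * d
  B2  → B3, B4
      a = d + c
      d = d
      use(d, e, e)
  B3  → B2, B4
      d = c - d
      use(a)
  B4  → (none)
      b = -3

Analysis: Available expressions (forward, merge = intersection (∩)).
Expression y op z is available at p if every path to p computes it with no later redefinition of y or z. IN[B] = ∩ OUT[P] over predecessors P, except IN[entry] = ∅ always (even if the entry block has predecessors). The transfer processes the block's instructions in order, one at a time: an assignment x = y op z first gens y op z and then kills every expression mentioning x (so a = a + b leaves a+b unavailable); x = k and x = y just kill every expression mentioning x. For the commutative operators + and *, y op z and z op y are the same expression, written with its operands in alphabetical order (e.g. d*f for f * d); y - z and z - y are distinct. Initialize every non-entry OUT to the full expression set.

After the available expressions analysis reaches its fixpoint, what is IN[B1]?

Answer: {a+b}

Working:
Converged values:
  B0:  IN={}  OUT={a+b}
  B1:  IN={a+b}  OUT={a+b, d*d}
  B2:  IN={}  OUT={}
  B3:  IN={}  OUT={}
  B4:  IN={}  OUT={}

Merge at B1: IN[B1] = OUT[B0] = {a+b}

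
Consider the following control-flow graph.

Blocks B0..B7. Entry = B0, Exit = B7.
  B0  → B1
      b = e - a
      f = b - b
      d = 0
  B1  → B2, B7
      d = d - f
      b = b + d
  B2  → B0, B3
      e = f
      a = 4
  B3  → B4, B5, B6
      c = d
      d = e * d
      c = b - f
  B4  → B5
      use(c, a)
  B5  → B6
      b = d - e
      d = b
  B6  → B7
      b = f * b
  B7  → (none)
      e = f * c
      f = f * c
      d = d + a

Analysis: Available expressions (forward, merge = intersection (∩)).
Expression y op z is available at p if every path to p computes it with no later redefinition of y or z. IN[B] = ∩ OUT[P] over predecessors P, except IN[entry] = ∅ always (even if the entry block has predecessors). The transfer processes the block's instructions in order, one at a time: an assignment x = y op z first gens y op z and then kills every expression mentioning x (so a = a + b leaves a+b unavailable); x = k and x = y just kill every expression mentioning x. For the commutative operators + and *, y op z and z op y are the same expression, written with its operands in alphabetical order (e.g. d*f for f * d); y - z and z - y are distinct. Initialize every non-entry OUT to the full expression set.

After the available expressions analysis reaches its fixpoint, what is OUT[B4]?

Answer: {b-f}

Working:
Fixpoint table:
  B0:  IN={}  OUT={b-b, e-a}
  B1:  IN={b-b, e-a}  OUT={e-a}
  B2:  IN={e-a}  OUT={}
  B3:  IN={}  OUT={b-f}
  B4:  IN={b-f}  OUT={b-f}
  B5:  IN={b-f}  OUT={}
  B6:  IN={}  OUT={}
  B7:  IN={}  OUT={}

Merge at B4: IN[B4] = OUT[B3] = {b-f}
Applying B4's transfer function to that IN value gives OUT[B4] (row B4 above).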